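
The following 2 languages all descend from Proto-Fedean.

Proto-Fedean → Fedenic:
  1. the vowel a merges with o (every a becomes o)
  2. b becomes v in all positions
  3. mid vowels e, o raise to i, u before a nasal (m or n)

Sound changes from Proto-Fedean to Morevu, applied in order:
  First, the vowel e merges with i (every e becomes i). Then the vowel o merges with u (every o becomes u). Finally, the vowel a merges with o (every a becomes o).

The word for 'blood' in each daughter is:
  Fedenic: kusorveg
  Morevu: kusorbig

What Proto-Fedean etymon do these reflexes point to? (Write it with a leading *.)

Position 4: Fedenic has o, Morevu has o. In Morevu, o can only continue *a, so the proto-segment is *a.
Position 6: Fedenic has v, Morevu has b. Morevu preserves b here (none of its changes turn any other segment into b), so the proto-segment is *b.
Continuing position by position gives *kusarbeg; check it forward:
Fedenic: *kusarbeg
  kusarbeg → kusorbeg   [vowel merger]
  kusorbeg → kusorveg   [unconditioned shift]
  kusorveg (rule 3 does not apply)
  giving Fedenic kusorveg.
Morevu: start from *kusarbeg.
  rule 1 (vowel merger): kusarbeg → kusarbig
  rule 2: no change — kusarbig
  rule 3 (vowel merger): kusarbig → kusorbig
  ⇒ Morevu kusorbig
Only *kusarbeg yields all of Fedenic kusorveg, Morevu kusorbig.

*kusarbeg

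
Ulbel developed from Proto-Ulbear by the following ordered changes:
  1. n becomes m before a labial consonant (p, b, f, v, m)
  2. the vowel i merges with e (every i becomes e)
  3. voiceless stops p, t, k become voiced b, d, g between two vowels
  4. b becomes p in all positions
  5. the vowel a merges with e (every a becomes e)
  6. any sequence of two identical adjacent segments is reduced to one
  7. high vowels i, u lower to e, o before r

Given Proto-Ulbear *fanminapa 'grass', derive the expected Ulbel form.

Ulbel: *fanminapa
  fanminapa → famminapa   [nasal place assimilation]
  famminapa → fammenapa   [vowel merger]
  fammenapa → fammenaba   [intervocalic voicing]
  fammenaba → fammenapa   [unconditioned shift]
  fammenapa → femmenepe   [vowel merger]
  femmenepe → femenepe   [degemination]
  femenepe (rule 7 does not apply)
  giving Ulbel femenepe.

femenepe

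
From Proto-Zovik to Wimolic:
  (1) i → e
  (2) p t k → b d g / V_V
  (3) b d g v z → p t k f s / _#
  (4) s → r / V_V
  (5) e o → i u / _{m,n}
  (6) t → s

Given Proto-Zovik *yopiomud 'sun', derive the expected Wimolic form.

yobeumus

Wimolic: *yopiomud
  yopiomud → yopeomud   [vowel merger]
  yopeomud → yobeomud   [intervocalic voicing]
  yobeomud → yobeomut   [final devoicing]
  yobeomut (rule 4 does not apply)
  yobeomut → yobeumut   [pre-nasal raising]
  yobeumut → yobeumus   [unconditioned shift]
  giving Wimolic yobeumus.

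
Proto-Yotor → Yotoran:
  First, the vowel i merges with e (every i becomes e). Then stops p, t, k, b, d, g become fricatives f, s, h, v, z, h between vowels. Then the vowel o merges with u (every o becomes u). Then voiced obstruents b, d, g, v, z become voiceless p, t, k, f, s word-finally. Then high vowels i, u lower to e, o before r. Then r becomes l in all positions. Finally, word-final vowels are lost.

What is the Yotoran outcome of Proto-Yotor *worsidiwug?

Yotoran: *worsidiwug
  worsidiwug → worsedewug   [vowel merger]
  worsedewug → worsezewug   [intervocalic lenition]
  worsezewug → wursezewug   [vowel merger]
  wursezewug → wursezewuk   [final devoicing]
  wursezewuk → worsezewuk   [pre-rhotic lowering]
  worsezewuk → wolsezewuk   [unconditioned shift]
  wolsezewuk (rule 7 does not apply)
  giving Yotoran wolsezewuk.

wolsezewuk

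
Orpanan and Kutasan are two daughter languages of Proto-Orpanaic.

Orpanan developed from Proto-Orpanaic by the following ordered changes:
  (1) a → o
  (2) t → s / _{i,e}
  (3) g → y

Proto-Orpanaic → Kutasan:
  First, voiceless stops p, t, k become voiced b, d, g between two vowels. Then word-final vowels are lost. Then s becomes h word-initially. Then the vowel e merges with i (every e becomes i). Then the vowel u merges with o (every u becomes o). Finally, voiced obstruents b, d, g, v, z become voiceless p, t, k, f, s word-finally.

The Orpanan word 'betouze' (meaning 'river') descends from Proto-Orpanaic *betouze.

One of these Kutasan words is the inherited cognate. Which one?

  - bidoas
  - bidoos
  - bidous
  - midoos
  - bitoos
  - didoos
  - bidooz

bidoos

Kutasan: *betouze > bedouze > bedouz > bidouz > bidooz > bidoos  (by intervocalic voicing, apocope, vowel merger, vowel merger, final devoicing)
Only 'bidoos' matches the regular Kutasan development of *betouze.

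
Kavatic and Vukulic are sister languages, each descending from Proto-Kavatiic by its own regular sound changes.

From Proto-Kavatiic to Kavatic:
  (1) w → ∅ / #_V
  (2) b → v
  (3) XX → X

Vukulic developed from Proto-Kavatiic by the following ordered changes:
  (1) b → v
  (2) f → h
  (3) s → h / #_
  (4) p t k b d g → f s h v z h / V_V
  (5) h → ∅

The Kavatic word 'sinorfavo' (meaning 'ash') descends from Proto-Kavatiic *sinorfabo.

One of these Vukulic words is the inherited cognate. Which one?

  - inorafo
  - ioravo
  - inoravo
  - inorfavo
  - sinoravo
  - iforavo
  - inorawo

inoravo

Vukulic: start from *sinorfabo.
  rule 1 (unconditioned shift): sinorfabo → sinorfavo
  rule 2 (unconditioned shift): sinorfavo → sinorhavo
  rule 3 (debuccalisation): sinorhavo → hinorhavo
  rule 4: no change — hinorhavo
  rule 5 (h-loss): hinorhavo → inoravo
  ⇒ Vukulic inoravo
The other candidates each miss or misapply at least one Vukulic change.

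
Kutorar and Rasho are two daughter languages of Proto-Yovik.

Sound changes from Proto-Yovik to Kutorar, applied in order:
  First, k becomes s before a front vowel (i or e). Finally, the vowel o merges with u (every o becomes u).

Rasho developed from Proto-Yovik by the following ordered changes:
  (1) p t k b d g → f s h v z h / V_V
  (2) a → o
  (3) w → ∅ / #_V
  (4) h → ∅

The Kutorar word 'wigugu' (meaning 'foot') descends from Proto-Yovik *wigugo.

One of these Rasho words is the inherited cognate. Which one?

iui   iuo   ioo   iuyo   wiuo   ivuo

iuo

Rasho: *wigugo > wihuho > ihuho > iuo  (by intervocalic lenition, glide loss, h-loss)
The other candidates each miss or misapply at least one Rasho change.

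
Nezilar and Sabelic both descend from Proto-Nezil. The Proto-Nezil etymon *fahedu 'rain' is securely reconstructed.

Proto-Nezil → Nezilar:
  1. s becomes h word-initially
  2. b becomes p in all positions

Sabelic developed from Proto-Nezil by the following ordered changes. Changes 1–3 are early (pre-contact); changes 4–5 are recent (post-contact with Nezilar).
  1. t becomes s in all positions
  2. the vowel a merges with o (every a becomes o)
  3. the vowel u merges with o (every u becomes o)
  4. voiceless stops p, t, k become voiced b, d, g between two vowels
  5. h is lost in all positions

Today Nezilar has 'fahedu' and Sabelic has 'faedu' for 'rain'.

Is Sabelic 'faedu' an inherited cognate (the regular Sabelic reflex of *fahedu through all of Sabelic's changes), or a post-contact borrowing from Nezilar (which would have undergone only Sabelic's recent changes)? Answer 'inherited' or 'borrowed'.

If inherited, *fahedu would pass through all of Sabelic's changes:
Sabelic: start from *fahedu.
  rule 1: no change — fahedu
  rule 2 (vowel merger): fahedu → fohedu
  rule 3 (vowel merger): fohedu → fohedo
  rule 4: no change — fohedo
  rule 5 (h-loss): fohedo → foedo
  ⇒ Sabelic foedo
If borrowed from Nezilar 'fahedu' after the early changes, it would undergo only the recent ones:
  rule 4 (intervocalic voicing): no change (fahedu)
  rule 5 (h-loss): fahedu → faedu
  ⇒ as a loan: faedu
Sabelic 'faedu' matches the loan outcome 'faedu', not the inherited 'foedo' — it skipped the early Sabelic changes, so it was borrowed from Nezilar.

borrowed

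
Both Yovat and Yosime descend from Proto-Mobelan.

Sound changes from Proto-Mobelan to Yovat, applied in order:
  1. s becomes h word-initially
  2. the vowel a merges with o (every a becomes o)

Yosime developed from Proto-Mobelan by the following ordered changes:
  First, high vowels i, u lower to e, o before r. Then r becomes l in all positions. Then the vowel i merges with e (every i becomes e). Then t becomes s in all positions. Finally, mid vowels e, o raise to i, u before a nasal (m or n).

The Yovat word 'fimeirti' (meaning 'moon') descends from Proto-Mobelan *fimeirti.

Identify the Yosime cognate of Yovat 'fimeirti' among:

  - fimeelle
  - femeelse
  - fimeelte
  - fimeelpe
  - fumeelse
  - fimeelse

Yosime: *fimeirti > fimeerti > fimeelti > femeelte > femeelse > fimeelse  (by pre-rhotic lowering, unconditioned shift, vowel merger, unconditioned shift, pre-nasal raising)

fimeelse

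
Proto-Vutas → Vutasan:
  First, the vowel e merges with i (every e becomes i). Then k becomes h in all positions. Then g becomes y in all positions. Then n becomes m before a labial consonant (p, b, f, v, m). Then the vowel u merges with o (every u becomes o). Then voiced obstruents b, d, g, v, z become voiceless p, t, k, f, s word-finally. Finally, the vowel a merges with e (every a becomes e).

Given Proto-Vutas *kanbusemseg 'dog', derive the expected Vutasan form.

hembosimsiy

Vutasan: *kanbusemseg
  kanbusemseg → kanbusimsig   [vowel merger]
  kanbusimsig → hanbusimsig   [unconditioned shift]
  hanbusimsig → hanbusimsiy   [unconditioned shift]
  hanbusimsiy → hambusimsiy   [nasal place assimilation]
  hambusimsiy → hambosimsiy   [vowel merger]
  hambosimsiy (rule 6 does not apply)
  hambosimsiy → hembosimsiy   [vowel merger]
  giving Vutasan hembosimsiy.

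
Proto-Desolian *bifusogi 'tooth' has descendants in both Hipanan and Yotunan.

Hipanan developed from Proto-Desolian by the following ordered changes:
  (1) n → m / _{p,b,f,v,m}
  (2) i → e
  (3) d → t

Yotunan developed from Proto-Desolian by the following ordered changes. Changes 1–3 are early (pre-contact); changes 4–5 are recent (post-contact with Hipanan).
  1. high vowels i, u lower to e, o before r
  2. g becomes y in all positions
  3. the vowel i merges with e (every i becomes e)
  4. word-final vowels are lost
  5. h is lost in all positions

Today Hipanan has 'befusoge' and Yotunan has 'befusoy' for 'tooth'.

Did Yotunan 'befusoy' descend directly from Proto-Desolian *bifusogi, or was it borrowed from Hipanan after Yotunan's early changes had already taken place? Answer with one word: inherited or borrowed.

If inherited, *bifusogi would pass through all of Yotunan's changes:
Yotunan: *bifusogi > bifusoyi > befusoye > befusoy  (by unconditioned shift, vowel merger, apocope)
If borrowed from Hipanan 'befusoge' after the early changes, it would undergo only the recent ones:
  rule 4 (apocope): befusoge → befusog
  rule 5 (h-loss): no change (befusog)
  ⇒ as a loan: befusog
Yotunan 'befusoy' matches the inherited outcome exactly, so it is an inherited cognate, not a loan.

inherited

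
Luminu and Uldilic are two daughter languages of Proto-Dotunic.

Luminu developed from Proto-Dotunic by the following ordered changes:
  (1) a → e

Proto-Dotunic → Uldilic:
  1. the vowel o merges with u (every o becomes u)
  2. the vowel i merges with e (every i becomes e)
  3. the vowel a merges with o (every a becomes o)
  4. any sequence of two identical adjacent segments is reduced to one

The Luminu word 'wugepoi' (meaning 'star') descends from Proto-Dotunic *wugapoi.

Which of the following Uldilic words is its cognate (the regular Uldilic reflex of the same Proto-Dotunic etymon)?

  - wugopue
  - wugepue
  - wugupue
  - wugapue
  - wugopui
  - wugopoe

wugopue

Uldilic: *wugapoi
  wugapoi → wugapui   [vowel merger]
  wugapui → wugapue   [vowel merger]
  wugapue → wugopue   [vowel merger]
  wugopue (rule 4 does not apply)
  giving Uldilic wugopue.
Only 'wugopue' matches the regular Uldilic development of *wugapoi.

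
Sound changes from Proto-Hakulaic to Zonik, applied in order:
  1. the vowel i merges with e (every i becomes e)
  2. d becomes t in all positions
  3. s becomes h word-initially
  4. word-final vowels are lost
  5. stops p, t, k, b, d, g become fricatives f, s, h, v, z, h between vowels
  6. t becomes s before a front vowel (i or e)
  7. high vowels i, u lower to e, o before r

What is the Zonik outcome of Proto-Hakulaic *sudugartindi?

Zonik: *sudugartindi > sudugartende > sutugartente > hutugartente > hutugartent > husuhartent > husuharsent  (by vowel merger, unconditioned shift, debuccalisation, apocope, intervocalic lenition, palatalisation)

husuharsent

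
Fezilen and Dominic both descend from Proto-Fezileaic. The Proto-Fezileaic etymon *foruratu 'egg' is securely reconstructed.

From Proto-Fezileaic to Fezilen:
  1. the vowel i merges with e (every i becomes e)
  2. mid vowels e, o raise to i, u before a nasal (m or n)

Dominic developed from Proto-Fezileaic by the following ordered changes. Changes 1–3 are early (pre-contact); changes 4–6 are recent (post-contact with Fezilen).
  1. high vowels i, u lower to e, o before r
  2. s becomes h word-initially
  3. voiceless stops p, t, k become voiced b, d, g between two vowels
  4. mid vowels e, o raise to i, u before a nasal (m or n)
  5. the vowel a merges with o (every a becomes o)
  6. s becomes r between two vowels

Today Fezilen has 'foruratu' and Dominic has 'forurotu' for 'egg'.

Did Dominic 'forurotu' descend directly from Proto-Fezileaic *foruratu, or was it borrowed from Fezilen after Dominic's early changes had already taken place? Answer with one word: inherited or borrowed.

If inherited, *foruratu would pass through all of Dominic's changes:
Dominic: *foruratu > fororatu > fororadu > fororodu  (by pre-rhotic lowering, intervocalic voicing, vowel merger)
If borrowed from Fezilen 'foruratu' after the early changes, it would undergo only the recent ones:
  rule 4 (pre-nasal raising): no change (foruratu)
  rule 5 (vowel merger): foruratu → forurotu
  rule 6 (rhotacism): no change (forurotu)
  ⇒ as a loan: forurotu
Dominic 'forurotu' matches the loan outcome 'forurotu', not the inherited 'fororodu' — it skipped the early Dominic changes, so it was borrowed from Fezilen.

borrowed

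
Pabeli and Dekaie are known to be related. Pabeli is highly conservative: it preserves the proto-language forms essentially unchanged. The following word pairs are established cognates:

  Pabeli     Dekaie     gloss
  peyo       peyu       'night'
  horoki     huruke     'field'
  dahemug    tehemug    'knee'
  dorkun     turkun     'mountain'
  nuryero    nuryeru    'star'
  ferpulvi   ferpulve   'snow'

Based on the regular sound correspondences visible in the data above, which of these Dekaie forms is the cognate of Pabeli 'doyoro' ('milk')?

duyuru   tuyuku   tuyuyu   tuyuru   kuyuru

tuyuru

dorkun ~ turkun — Pabeli d corresponds to Dekaie t word-initially before a back vowel.
horoki ~ huruke — Pabeli o corresponds to Dekaie u after a consonant, before a consonant other than r, m, n, p, b, f, v.
horoki ~ huruke, dorkun ~ turkun — Pabeli o corresponds to Dekaie u after a consonant, before r.
peyo ~ peyu, nuryero ~ nuryeru — Pabeli o corresponds to Dekaie u word-finally.
Applying these to Pabeli 'doyoro':
  doyoro → toyoro   (d→t word-initially before a back vowel)
  toyoro → tuyoro   (o→u after a consonant, before a consonant other than r, m, n, p, b, f, v)
  tuyoro → tuyuro   (o→u after a consonant, before r)
  tuyuro → tuyuru   (o→u word-finally)
So the Dekaie cognate is 'tuyuru'.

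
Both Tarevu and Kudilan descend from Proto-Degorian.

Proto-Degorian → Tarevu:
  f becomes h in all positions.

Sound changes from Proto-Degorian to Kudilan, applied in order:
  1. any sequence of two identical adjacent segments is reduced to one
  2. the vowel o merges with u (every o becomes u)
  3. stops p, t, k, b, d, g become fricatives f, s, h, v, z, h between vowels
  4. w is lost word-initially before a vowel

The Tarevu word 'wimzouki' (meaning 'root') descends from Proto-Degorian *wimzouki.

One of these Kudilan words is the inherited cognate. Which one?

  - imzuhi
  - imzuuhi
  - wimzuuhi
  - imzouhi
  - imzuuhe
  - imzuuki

imzuuhi

Kudilan: *wimzouki > wimzuuki > wimzuuhi > imzuuhi  (by vowel merger, intervocalic lenition, glide loss)
Among the options, 'imzuuhi' alone shows every Kudilan change applied in order.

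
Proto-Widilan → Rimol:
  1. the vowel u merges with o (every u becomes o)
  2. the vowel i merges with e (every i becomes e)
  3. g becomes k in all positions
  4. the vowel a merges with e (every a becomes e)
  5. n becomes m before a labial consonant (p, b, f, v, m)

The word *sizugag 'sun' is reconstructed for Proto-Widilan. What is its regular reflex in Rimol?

Rimol: *sizugag > sizogag > sezogag > sezokak > sezokek  (by vowel merger, vowel merger, unconditioned shift, vowel merger)

sezokek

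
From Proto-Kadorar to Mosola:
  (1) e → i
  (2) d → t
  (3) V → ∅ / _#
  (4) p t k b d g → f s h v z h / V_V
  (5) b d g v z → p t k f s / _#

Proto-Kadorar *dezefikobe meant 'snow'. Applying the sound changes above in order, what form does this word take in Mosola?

Mosola: *dezefikobe
  dezefikobe → dizifikobi   [vowel merger]
  dizifikobi → tizifikobi   [unconditioned shift]
  tizifikobi → tizifikob   [apocope]
  tizifikob → tizifihob   [intervocalic lenition]
  tizifihob → tizifihop   [final devoicing]
  giving Mosola tizifihop.

tizifihop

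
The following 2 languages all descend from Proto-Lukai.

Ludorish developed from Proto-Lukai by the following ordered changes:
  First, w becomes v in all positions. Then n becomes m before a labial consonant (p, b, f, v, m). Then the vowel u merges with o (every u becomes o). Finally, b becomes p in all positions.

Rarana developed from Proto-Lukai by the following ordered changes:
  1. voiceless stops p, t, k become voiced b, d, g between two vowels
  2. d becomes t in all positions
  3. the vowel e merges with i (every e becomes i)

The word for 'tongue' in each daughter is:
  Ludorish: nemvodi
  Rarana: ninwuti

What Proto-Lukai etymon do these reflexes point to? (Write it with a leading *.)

*nenwudi

Position 4: Ludorish has v, Rarana has w. Rarana preserves w here (none of its changes turn any other segment into w), so the proto-segment is *w.
Position 6: Ludorish has d, Rarana has t. Ludorish preserves d here (none of its changes turn any other segment into d), so the proto-segment is *d.
Position 3: Ludorish has m, Rarana has n. Rarana preserves n here (none of its changes turn any other segment into n), so the proto-segment is *n.
Continuing position by position gives *nenwudi; check it forward:
Ludorish: *nenwudi
  nenwudi → nenvudi   [unconditioned shift]
  nenvudi → nemvudi   [nasal place assimilation]
  nemvudi → nemvodi   [vowel merger]
  nemvodi (rule 4 does not apply)
  giving Ludorish nemvodi.
Rarana: start from *nenwudi.
  rule 1: no change — nenwudi
  rule 2 (unconditioned shift): nenwudi → nenwuti
  rule 3 (vowel merger): nenwuti → ninwuti
  ⇒ Rarana ninwuti
Only *nenwudi yields all of Ludorish nemvodi, Rarana ninwuti.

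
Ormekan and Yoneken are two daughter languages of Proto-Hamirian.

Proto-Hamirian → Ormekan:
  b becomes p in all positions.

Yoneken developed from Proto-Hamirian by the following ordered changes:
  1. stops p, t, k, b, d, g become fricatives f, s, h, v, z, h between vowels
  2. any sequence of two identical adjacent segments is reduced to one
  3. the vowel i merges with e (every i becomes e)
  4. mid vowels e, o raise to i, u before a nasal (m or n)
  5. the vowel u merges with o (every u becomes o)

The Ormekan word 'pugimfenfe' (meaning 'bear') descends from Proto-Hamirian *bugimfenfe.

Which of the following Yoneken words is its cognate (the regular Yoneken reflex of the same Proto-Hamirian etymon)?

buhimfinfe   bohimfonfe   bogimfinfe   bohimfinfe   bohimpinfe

Yoneken: *bugimfenfe
  bugimfenfe → buhimfenfe   [intervocalic lenition]
  buhimfenfe (rule 2 does not apply)
  buhimfenfe → buhemfenfe   [vowel merger]
  buhemfenfe → buhimfinfe   [pre-nasal raising]
  buhimfinfe → bohimfinfe   [vowel merger]
  giving Yoneken bohimfinfe.
Among the options, 'bohimfinfe' alone shows every Yoneken change applied in order.

bohimfinfe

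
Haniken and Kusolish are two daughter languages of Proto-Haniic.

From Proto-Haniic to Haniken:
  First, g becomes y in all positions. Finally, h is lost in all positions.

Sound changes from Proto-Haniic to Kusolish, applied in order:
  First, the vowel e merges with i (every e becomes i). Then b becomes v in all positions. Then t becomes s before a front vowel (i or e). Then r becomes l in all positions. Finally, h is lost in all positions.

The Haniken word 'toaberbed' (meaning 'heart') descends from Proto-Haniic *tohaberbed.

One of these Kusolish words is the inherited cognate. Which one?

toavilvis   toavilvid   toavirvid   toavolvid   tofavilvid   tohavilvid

toavilvid

Kusolish: *tohaberbed
  tohaberbed → tohabirbid   [vowel merger]
  tohabirbid → tohavirvid   [unconditioned shift]
  tohavirvid (rule 3 does not apply)
  tohavirvid → tohavilvid   [unconditioned shift]
  tohavilvid → toavilvid   [h-loss]
  giving Kusolish toavilvid.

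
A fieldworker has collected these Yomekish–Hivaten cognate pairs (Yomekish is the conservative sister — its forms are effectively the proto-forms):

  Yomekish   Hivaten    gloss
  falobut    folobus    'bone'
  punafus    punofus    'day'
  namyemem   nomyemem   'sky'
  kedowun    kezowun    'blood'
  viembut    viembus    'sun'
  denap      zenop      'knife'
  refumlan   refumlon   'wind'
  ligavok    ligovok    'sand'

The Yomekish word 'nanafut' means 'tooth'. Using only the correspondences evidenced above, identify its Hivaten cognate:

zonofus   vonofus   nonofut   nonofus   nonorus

refumlan ~ refumlon — Yomekish a corresponds to Hivaten o after a consonant, before a nasal.
punafus ~ punofus — Yomekish a corresponds to Hivaten o after a consonant, before a labial obstruent.
falobut ~ folobus, viembut ~ viembus — Yomekish t corresponds to Hivaten s word-finally.
Applying these to Yomekish 'nanafut':
  nanafut → nonafut   (a→o after a consonant, before a nasal)
  nonafut → nonofut   (a→o after a consonant, before a labial obstruent)
  nonofut → nonofus   (t→s word-finally)
So the Hivaten cognate is 'nonofus'.

nonofus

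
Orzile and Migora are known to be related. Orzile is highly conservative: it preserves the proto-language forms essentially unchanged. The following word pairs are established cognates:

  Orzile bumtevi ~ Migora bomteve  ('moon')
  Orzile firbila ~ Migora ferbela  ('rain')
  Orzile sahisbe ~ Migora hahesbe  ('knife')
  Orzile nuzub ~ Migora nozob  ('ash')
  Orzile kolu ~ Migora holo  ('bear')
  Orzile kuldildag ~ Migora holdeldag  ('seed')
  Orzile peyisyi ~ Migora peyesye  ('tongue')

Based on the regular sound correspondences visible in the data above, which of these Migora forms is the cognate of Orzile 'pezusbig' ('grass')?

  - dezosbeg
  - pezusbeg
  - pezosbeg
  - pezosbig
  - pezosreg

pezosbeg

nuzub ~ nozob, kuldildag ~ holdeldag — Orzile u corresponds to Migora o after a consonant, before a consonant other than r, m, n, p, b, f, v.
firbila ~ ferbela, sahisbe ~ hahesbe — Orzile i corresponds to Migora e after a consonant, before a consonant other than r, m, n, p, b, f, v.
Applying these to Orzile 'pezusbig':
  pezusbig → pezosbig   (u→o after a consonant, before a consonant other than r, m, n, p, b, f, v)
  pezosbig → pezosbeg   (i→e after a consonant, before a consonant other than r, m, n, p, b, f, v)
So the Migora cognate is 'pezosbeg'.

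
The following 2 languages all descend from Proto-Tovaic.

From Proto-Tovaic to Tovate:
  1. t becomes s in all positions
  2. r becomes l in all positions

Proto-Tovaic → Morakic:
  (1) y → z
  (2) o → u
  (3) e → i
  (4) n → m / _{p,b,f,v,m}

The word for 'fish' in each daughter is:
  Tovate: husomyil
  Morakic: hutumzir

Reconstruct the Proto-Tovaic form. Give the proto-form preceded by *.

Position 6: Tovate has y, Morakic has z. Tovate preserves y here (none of its changes turn any other segment into y), so the proto-segment is *y.
Position 8: Tovate has l, Morakic has r. Morakic preserves r here (none of its changes turn any other segment into r), so the proto-segment is *r.
This points to *hutomyir. Verify forward in each daughter:
Tovate: *hutomyir > husomyir > husomyil  (by unconditioned shift, unconditioned shift)
Morakic: *hutomyir
  hutomyir → hutomzir   [unconditioned shift]
  hutomzir → hutumzir   [vowel merger]
  hutumzir (rule 3 does not apply)
  hutumzir (rule 4 does not apply)
  giving Morakic hutumzir.
No other proto-form is consistent with every reflex, so the reconstruction is *hutomyir.

*hutomyir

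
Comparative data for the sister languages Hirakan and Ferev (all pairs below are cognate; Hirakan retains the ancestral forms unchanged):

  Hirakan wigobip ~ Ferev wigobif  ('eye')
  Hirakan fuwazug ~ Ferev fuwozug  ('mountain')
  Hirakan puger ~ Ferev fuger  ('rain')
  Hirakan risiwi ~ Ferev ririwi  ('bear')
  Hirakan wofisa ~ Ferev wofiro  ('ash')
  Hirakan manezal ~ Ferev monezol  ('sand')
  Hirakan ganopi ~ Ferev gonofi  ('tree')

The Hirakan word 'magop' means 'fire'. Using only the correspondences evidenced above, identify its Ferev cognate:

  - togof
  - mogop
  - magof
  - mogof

fuwazug ~ fuwozug, manezal ~ monezol — Hirakan a corresponds to Ferev o after a consonant, before a consonant other than r, m, n, p, b, f, v.
wigobip ~ wigobif — Hirakan p corresponds to Ferev f word-finally.
Applying these to Hirakan 'magop':
  magop → mogop   (a→o after a consonant, before a consonant other than r, m, n, p, b, f, v)
  mogop → mogof   (p→f word-finally)
So the Ferev cognate is 'mogof'.

mogof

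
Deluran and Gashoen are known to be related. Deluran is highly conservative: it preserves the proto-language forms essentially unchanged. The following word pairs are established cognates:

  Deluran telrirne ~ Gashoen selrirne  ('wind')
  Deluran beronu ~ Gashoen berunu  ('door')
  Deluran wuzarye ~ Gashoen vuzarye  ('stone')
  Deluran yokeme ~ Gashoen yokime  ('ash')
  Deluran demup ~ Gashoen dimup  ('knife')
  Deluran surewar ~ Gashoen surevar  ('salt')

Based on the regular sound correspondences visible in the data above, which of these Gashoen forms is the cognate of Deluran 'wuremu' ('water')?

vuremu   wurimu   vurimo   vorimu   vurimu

vurimu

wuzarye ~ vuzarye — Deluran w corresponds to Gashoen v word-initially before a back vowel.
yokeme ~ yokime, demup ~ dimup — Deluran e corresponds to Gashoen i after a consonant, before a nasal.
Applying these to Deluran 'wuremu':
  wuremu → vuremu   (w→v word-initially before a back vowel)
  vuremu → vurimu   (e→i after a consonant, before a nasal)
So the Gashoen cognate is 'vurimu'.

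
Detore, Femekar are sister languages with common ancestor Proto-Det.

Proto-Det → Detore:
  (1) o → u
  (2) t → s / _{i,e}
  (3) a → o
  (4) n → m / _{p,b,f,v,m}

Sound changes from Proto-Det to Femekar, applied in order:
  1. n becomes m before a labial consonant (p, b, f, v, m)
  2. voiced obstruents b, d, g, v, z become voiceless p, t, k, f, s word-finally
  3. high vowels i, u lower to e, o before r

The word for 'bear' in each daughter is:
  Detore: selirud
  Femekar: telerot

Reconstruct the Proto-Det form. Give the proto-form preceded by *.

*telirod

Position 7: Detore has d, Femekar has t. Detore preserves d here (none of its changes turn any other segment into d), so the proto-segment is *d.
Position 6: Detore has u, Femekar has o. Taking the neighbouring segments as reconstructed: Detore u could go back to *o or *u; Femekar o can only go back to *o — the one source consistent with every daughter is *o.
This points to *telirod. Verify forward in each daughter:
Detore: *telirod
  telirod → telirud   [vowel merger]
  telirud → selirud   [palatalisation]
  selirud (rule 3 does not apply)
  selirud (rule 4 does not apply)
  giving Detore selirud.
Femekar: start from *telirod.
  rule 1: no change — telirod
  rule 2 (final devoicing): telirod → telirot
  rule 3 (pre-rhotic lowering): telirot → telerot
  ⇒ Femekar telerot
*telirod is the unique common source.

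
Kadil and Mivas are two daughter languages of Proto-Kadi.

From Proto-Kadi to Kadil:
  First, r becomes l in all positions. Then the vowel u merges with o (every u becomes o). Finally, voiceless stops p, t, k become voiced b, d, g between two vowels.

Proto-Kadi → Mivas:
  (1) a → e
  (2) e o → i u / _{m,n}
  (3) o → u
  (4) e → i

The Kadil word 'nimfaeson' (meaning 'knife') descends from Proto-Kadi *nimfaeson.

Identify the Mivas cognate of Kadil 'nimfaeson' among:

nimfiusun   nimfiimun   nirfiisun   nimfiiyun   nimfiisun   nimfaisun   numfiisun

nimfiisun

Mivas: *nimfaeson > nimfeeson > nimfeesun > nimfiisun  (by vowel merger, pre-nasal raising, vowel merger)
Among the options, 'nimfiisun' alone shows every Mivas change applied in order.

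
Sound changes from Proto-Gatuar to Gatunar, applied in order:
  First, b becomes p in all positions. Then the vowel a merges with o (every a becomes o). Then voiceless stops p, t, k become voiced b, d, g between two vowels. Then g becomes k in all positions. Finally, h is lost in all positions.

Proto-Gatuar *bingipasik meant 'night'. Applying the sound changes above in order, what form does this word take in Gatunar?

Gatunar: *bingipasik
  bingipasik → pingipasik   [unconditioned shift]
  pingipasik → pingiposik   [vowel merger]
  pingiposik → pingibosik   [intervocalic voicing]
  pingibosik → pinkibosik   [unconditioned shift]
  pinkibosik (rule 5 does not apply)
  giving Gatunar pinkibosik.

pinkibosik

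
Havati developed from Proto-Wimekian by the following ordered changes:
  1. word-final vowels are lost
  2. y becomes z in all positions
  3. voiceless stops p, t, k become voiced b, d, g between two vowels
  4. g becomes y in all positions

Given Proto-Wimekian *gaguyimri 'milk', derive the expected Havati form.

Havati: *gaguyimri > gaguyimr > gaguzimr > yayuzimr  (by apocope, unconditioned shift, unconditioned shift)

yayuzimr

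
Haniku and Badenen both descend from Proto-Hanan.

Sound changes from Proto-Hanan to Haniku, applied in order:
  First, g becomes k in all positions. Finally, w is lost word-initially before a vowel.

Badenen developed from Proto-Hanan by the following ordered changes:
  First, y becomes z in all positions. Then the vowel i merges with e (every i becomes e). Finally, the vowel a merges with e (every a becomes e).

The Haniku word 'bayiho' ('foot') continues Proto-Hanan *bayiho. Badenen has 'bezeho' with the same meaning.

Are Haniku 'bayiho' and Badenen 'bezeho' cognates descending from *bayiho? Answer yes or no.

yes

Derive the expected Badenen reflex of *bayiho:
Badenen: *bayiho > baziho > bazeho > bezeho  (by unconditioned shift, vowel merger, vowel merger)
Badenen 'bezeho' matches the regular reflex exactly, so the pair is cognate.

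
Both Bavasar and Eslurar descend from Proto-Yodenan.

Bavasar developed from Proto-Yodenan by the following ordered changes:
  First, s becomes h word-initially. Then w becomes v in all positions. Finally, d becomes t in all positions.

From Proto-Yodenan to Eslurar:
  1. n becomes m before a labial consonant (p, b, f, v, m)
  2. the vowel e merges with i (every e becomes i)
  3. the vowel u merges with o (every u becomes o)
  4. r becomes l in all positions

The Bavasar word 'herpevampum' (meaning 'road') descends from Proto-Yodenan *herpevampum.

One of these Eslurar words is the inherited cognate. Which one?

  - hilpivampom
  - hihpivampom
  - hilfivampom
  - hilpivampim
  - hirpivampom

Eslurar: *herpevampum
  herpevampum (rule 1 does not apply)
  herpevampum → hirpivampum   [vowel merger]
  hirpivampum → hirpivampom   [vowel merger]
  hirpivampom → hilpivampom   [unconditioned shift]
  giving Eslurar hilpivampom.

hilpivampom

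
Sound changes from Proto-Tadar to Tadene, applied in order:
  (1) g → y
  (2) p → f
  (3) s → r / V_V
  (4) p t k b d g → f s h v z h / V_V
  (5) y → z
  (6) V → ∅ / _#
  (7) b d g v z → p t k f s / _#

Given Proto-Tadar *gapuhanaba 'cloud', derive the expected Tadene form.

Tadene: *gapuhanaba
  gapuhanaba → yapuhanaba   [unconditioned shift]
  yapuhanaba → yafuhanaba   [unconditioned shift]
  yafuhanaba (rule 3 does not apply)
  yafuhanaba → yafuhanava   [intervocalic lenition]
  yafuhanava → zafuhanava   [unconditioned shift]
  zafuhanava → zafuhanav   [apocope]
  zafuhanav → zafuhanaf   [final devoicing]
  giving Tadene zafuhanaf.

zafuhanaf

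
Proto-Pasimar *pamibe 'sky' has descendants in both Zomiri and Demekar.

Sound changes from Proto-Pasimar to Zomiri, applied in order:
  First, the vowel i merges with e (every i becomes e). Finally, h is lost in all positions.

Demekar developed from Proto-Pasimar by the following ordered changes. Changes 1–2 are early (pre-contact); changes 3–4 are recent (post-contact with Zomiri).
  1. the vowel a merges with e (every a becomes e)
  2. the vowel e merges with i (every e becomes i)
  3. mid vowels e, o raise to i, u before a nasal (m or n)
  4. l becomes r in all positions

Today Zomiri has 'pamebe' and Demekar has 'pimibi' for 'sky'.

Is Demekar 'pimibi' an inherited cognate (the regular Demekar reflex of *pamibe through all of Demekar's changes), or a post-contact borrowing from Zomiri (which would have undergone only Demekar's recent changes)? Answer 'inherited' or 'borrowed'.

If inherited, *pamibe would pass through all of Demekar's changes:
Demekar: *pamibe > pemibe > pimibi  (by vowel merger, vowel merger)
If borrowed from Zomiri 'pamebe' after the early changes, it would undergo only the recent ones:
  rule 3 (pre-nasal raising): no change (pamebe)
  rule 4 (unconditioned shift): no change (pamebe)
  ⇒ as a loan: pamebe
Demekar 'pimibi' matches the inherited outcome exactly, so it is an inherited cognate, not a loan.

inherited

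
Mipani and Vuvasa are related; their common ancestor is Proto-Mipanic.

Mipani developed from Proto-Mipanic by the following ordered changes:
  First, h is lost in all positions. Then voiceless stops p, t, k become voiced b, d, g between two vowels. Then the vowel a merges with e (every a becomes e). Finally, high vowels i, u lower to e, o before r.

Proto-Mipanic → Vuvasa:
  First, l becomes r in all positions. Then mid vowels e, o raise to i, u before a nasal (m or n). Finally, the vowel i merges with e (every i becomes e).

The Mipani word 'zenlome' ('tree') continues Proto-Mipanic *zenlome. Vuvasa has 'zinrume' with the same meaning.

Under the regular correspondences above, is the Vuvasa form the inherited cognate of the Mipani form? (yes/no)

no

Derive the expected Vuvasa reflex of *zenlome:
Vuvasa: start from *zenlome.
  rule 1 (unconditioned shift): zenlome → zenrome
  rule 2 (pre-nasal raising): zenrome → zinrume
  rule 3 (vowel merger): zinrume → zenrume
  ⇒ Vuvasa zenrume
The regular Vuvasa reflex would be 'zenrume', but the attested form is 'zinrume'. The correspondence is irregular, so they are not cognates (the Vuvasa form has a different source).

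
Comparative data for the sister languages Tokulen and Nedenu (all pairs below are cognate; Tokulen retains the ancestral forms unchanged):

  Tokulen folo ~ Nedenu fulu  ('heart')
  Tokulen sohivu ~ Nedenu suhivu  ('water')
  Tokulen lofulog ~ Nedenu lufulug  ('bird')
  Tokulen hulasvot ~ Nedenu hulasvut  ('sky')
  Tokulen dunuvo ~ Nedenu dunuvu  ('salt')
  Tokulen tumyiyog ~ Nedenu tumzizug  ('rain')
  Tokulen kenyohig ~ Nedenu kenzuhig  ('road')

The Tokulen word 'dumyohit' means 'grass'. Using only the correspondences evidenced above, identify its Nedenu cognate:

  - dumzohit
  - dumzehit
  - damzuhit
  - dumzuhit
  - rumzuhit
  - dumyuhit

kenyohig ~ kenzuhig — Tokulen y corresponds to Nedenu z after a consonant, before a back vowel.
folo ~ fulu, sohivu ~ suhivu — Tokulen o corresponds to Nedenu u after a consonant, before a consonant other than r, m, n, p, b, f, v.
Applying these to Tokulen 'dumyohit':
  dumyohit → dumzohit   (y→z after a consonant, before a back vowel)
  dumzohit → dumzuhit   (o→u after a consonant, before a consonant other than r, m, n, p, b, f, v)
So the Nedenu cognate is 'dumzuhit'.

dumzuhit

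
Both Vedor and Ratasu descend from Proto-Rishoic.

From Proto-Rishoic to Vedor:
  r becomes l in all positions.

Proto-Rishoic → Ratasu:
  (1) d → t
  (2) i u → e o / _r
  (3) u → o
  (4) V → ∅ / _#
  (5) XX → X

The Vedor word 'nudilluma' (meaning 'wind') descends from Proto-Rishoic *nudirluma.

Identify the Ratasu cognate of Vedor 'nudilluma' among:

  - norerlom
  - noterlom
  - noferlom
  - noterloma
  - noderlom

Ratasu: *nudirluma > nutirluma > nuterluma > noterloma > noterlom  (by unconditioned shift, pre-rhotic lowering, vowel merger, apocope)

noterlom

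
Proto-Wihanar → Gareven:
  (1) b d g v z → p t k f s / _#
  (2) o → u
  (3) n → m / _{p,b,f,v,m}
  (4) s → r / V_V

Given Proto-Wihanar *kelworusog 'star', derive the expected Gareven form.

kelwururuk

Gareven: *kelworusog
  kelworusog → kelworusok   [final devoicing]
  kelworusok → kelwurusuk   [vowel merger]
  kelwurusuk (rule 3 does not apply)
  kelwurusuk → kelwururuk   [rhotacism]
  giving Gareven kelwururuk.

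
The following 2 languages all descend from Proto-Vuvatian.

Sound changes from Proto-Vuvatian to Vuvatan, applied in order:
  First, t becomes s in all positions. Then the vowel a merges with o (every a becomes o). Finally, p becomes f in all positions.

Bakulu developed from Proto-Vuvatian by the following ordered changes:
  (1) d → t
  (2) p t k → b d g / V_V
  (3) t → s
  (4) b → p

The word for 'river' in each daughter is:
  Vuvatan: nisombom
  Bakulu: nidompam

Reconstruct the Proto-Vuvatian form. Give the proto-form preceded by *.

Position 6: Vuvatan has b, Bakulu has p. Vuvatan preserves b here (none of its changes turn any other segment into b), so the proto-segment is *b.
Position 7: Vuvatan has o, Bakulu has a. Bakulu preserves a here (none of its changes turn any other segment into a), so the proto-segment is *a.
Verify the candidate proto-form against each daughter:
Vuvatan: *nitombam
  nitombam → nisombam   [unconditioned shift]
  nisombam → nisombom   [vowel merger]
  nisombom (rule 3 does not apply)
  giving Vuvatan nisombom.
Bakulu: *nitombam
  nitombam (rule 1 does not apply)
  nitombam → nidombam   [intervocalic voicing]
  nidombam (rule 3 does not apply)
  nidombam → nidompam   [unconditioned shift]
  giving Bakulu nidompam.
No other proto-form is consistent with every reflex, so the reconstruction is *nitombam.

*nitombam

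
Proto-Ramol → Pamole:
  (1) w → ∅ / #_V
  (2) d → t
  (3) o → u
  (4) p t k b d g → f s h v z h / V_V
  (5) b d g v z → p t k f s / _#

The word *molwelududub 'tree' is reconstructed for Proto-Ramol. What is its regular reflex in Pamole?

Pamole: *molwelududub
  molwelududub (rule 1 does not apply)
  molwelududub → molwelututub   [unconditioned shift]
  molwelututub → mulwelututub   [vowel merger]
  mulwelututub → mulwelususub   [intervocalic lenition]
  mulwelususub → mulwelususup   [final devoicing]
  giving Pamole mulwelususup.

mulwelususup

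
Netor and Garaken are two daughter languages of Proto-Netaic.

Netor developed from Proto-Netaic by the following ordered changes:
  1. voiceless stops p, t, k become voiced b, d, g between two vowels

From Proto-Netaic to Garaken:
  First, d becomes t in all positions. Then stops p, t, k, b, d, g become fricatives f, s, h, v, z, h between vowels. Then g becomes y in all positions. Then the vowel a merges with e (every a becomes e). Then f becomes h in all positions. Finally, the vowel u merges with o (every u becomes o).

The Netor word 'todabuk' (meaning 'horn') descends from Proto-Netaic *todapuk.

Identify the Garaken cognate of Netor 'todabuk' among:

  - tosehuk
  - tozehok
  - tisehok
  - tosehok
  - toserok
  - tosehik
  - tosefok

tosehok

Garaken: *todapuk
  todapuk → totapuk   [unconditioned shift]
  totapuk → tosafuk   [intervocalic lenition]
  tosafuk (rule 3 does not apply)
  tosafuk → tosefuk   [vowel merger]
  tosefuk → tosehuk   [unconditioned shift]
  tosehuk → tosehok   [vowel merger]
  giving Garaken tosehok.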